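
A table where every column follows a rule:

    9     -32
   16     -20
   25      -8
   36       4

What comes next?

For the first component, perfect squares: 3², 4², 5², …: 9, 16, 25, 36 → 49.
Second component: -32, -20, -8, 4 → 16 (+12 each step).
Combining the parts gives 49  16.

49  16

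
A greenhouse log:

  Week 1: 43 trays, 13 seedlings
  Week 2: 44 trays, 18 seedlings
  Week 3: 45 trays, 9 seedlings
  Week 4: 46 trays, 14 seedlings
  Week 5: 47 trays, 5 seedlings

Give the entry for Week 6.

Trays goes 43, 44, 45, 46, 47 → 48 (+1 each step).
Seedlings: alternating steps +5, −9, +5, −9, …; 13, 18, 9, 14, 5 → 10.
Putting it together: 48 trays, 10 seedlings.

48 trays, 10 seedlings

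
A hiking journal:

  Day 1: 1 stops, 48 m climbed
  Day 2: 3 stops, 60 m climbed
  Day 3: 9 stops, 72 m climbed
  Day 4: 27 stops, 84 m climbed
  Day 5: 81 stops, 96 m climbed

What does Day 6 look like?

243 stops, 108 m climbed

Stops: ×3 each step, so 1, 3, 9, 27, 81 → 243.
M climbed goes 48, 60, 72, 84, 96 → 108 (+12 each step).
Putting it together: 243 stops, 108 m climbed.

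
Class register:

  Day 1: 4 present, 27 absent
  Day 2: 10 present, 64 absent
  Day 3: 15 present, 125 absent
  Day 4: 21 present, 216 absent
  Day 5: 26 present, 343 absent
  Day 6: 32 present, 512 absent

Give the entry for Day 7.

37 present, 729 absent

Present goes 4, 10, 15, 21, 26, 32 → 37 (alternating steps +6, +5, +6, +5, …).
Absent: 27, 64, 125, 216, 343, 512 → 729 (perfect cubes: 3³, 4³, 5³, …).
So the next record is 37 present, 729 absent.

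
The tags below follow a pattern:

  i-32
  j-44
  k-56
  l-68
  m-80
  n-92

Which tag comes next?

o-104

Letter: letters move forward 1 place in the alphabet; i, j, k, l, m, n → o.
Second component goes 32, 44, 56, 68, 80, 92 → 104 (+12 each step).
So the next tag is o-104.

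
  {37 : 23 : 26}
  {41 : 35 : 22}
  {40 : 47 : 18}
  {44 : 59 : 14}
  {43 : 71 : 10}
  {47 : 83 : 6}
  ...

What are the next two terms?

{46 : 95 : 2}, {50 : 107 : -2}

For the first part, alternating steps +4, −1, +4, −1, …: 37, 41, 40, 44, 43, 47 → 46 → 50.
Second part: 23, 35, 47, 59, 71, 83 → 95 → 107 (+12 each step).
Third part: −4 each step, so 26, 22, 18, 14, 10, 6 → 2 → -2.
Putting the parts together: {46 : 95 : 2} and then {50 : 107 : -2}.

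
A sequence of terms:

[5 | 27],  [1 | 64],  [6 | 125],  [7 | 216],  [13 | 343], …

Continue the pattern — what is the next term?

[20 | 512]

First component: 5, 1, 6, 7, 13 → 20 (each term is the sum of the two before it).
For the second component, perfect cubes: 3³, 4³, 5³, …: 27, 64, 125, 216, 343 → 512.
So the next term is [20 | 512].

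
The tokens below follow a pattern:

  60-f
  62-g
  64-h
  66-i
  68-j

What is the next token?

70-k

First component: 60, 62, 64, 66, 68 → 70 (+2 each step).
Letter goes f, g, h, i, j → k (letters move forward 1 place in the alphabet).
So the next token is 70-k.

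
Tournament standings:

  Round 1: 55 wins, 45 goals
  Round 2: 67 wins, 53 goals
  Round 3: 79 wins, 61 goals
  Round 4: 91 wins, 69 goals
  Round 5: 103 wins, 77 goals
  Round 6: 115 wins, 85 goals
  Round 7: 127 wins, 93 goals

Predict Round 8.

Wins: +12 each step, so 55, 67, 79, 91, 103, 115, 127 → 139.
For the goals, +8 each step: 45, 53, 61, 69, 77, 85, 93 → 101.
Combining the parts gives 139 wins, 101 goals.

139 wins, 101 goals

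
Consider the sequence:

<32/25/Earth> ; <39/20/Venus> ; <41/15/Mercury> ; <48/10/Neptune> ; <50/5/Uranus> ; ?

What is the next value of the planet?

First entry goes 32, 39, 41, 48, 50 → 57 (alternating steps +7, +2, +7, +2, …).
Second entry — −5 each step: 25, 20, 15, 10, 5 → 0.
Planet: Earth, Venus, Mercury, Neptune, Uranus → Saturn (runs backward through the planets Mercury→Neptune).

Saturn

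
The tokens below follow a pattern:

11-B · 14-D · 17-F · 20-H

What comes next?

First component: 11, 14, 17, 20 → 23 (+3 each step).
Letter: B, D, F, H → J (letters move forward 2 places in the alphabet).
Combining the parts gives 23-J.

23-J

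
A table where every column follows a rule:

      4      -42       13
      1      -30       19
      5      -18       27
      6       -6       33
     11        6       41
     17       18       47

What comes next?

For the first component, each term is the sum of the two before it: 4, 1, 5, 6, 11, 17 → 28.
Second component goes -42, -30, -18, -6, 6, 18 → 30 (+12 each step).
Third component: alternating steps +6, +8, +6, +8, …, so 13, 19, 27, 33, 41, 47 → 55.
Combining the parts gives 28  30  55.

28  30  55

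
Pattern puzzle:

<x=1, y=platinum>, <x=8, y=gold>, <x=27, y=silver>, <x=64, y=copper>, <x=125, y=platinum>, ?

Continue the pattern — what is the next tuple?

X: 1, 8, 27, 64, 125 → 216 (perfect cubes: 1³, 2³, 3³, …).
Y: platinum, gold, silver, copper, platinum → gold (repeats platinum → gold → silver → copper).
Putting it together: <x=216, y=gold>.

<x=216, y=gold>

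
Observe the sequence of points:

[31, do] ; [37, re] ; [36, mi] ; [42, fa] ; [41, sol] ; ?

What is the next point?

First entry: alternating steps +6, −1, +6, −1, …, so 31, 37, 36, 42, 41 → 47.
Note: runs through the solfège scale do→ti; do, re, mi, fa, sol → la.
Putting it together: [47, la].

[47, la]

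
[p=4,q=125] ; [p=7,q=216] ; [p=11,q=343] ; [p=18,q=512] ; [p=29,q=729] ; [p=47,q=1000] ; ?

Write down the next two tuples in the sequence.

P: 4, 7, 11, 18, 29, 47 → 76 → 123 (each term is the sum of the two before it).
Q: perfect cubes: 5³, 6³, 7³, …, so 125, 216, 343, 512, 729, 1000 → 1331 → 1728.
So the next two tuples are [p=76,q=1331] and [p=123,q=1728].

[p=76,q=1331], [p=123,q=1728]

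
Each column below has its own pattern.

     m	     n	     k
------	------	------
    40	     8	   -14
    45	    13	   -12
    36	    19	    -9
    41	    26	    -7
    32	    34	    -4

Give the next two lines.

37  43  -2; 28  53  1

Column m: alternating steps +5, −9, +5, −9, …, so 40, 45, 36, 41, 32 → 37 → 28.
Column n: 8, 13, 19, 26, 34 → 43 → 53 (differences are 5, 6, 7, … (increasing by 1 each time)).
For the column k, alternating steps +2, +3, +2, +3, …: -14, -12, -9, -7, -4 → -2 → 1.
So the next two lines are 37  43  -2 and 28  53  1.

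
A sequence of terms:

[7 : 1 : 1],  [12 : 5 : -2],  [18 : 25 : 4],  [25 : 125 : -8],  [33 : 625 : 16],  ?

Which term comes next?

First slot — differences are 5, 6, 7, … (increasing by 1 each time): 7, 12, 18, 25, 33 → 42.
Second slot goes 1, 5, 25, 125, 625 → 3125 (×5 each step).
Third slot: ×(-2) each step, so 1, -2, 4, -8, 16 → -32.
Combining the parts gives [42 : 3125 : -32].

[42 : 3125 : -32]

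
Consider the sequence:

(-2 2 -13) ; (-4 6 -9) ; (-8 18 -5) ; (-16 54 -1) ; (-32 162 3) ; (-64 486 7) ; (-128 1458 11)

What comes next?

First slot: -2, -4, -8, -16, -32, -64, -128 → -256 (×2 each step).
Second slot: ×3 each step; 2, 6, 18, 54, 162, 486, 1458 → 4374.
Third slot — +4 each step: -13, -9, -5, -1, 3, 7, 11 → 15.
Putting it together: (-256 4374 15).

(-256 4374 15)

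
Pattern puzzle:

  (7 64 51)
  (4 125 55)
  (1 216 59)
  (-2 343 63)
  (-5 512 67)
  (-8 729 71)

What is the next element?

First coordinate: −3 each step; 7, 4, 1, -2, -5, -8 → -11.
Second coordinate — perfect cubes: 4³, 5³, 6³, …: 64, 125, 216, 343, 512, 729 → 1000.
Third coordinate — +4 each step: 51, 55, 59, 63, 67, 71 → 75.
Putting it together: (-11 1000 75).

(-11 1000 75)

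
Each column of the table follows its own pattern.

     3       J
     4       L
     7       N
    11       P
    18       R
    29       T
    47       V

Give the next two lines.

For the first component, each term is the sum of the two before it: 3, 4, 7, 11, 18, 29, 47 → 76 → 123.
Letter: letters move forward 2 places in the alphabet; J, L, N, P, R, T, V → X → Z.
So the next two lines are 76  X and 123  Z.

76  X; 123  Z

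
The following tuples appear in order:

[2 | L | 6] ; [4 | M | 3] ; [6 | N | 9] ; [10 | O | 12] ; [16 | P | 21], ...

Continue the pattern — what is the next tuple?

[26 | Q | 33]

First value — each term is the sum of the two before it: 2, 4, 6, 10, 16 → 26.
Letter — letters move forward 1 place in the alphabet: L, M, N, O, P → Q.
For the third value, each term is the sum of the two before it: 6, 3, 9, 12, 21 → 33.
Combining the parts gives [26 | Q | 33].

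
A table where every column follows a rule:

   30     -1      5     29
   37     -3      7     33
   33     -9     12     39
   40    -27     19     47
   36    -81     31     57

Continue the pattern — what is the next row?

First component — alternating steps +7, −4, +7, −4, …: 30, 37, 33, 40, 36 → 43.
For the second component, ×3 each step: -1, -3, -9, -27, -81 → -243.
Third component goes 5, 7, 12, 19, 31 → 50 (each term is the sum of the two before it).
Fourth component: differences are 4, 6, 8, … (increasing by 2 each time); 29, 33, 39, 47, 57 → 69.
So the next row is 43  -243  50  69.

43  -243  50  69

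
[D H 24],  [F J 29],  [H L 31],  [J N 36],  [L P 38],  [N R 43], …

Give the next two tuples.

For the first letter, letters move forward 2 places in the alphabet: D, F, H, J, L, N → P → R.
Second letter: letters move forward 2 places in the alphabet, so H, J, L, N, P, R → T → V.
Third slot — alternating steps +5, +2, +5, +2, …: 24, 29, 31, 36, 38, 43 → 45 → 50.
So the next two tuples are [P T 45] and [R V 50].

[P T 45], [R V 50]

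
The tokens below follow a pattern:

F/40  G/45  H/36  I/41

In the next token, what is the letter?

J

Letter: letters move forward 1 place in the alphabet, so F, G, H, I → J.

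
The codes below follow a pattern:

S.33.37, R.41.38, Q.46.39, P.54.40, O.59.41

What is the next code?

Letter goes S, R, Q, P, O → N (letters move back 1 place in the alphabet).
Second component goes 33, 41, 46, 54, 59 → 67 (alternating steps +8, +5, +8, +5, …).
Third component goes 37, 38, 39, 40, 41 → 42 (+1 each step).
So the next code is N.67.42.

N.67.42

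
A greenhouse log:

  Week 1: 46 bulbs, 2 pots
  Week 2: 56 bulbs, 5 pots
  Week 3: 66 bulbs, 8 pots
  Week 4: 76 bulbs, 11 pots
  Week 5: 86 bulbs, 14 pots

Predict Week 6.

Bulbs — +10 each step: 46, 56, 66, 76, 86 → 96.
Pots goes 2, 5, 8, 11, 14 → 17 (+3 each step).
Combining the parts gives 96 bulbs, 17 pots.

96 bulbs, 17 pots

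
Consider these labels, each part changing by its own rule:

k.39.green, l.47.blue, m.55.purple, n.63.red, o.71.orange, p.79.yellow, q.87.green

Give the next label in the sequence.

Letter: letters move forward 1 place in the alphabet, so k, l, m, n, o, p, q → r.
Second component: +8 each step, so 39, 47, 55, 63, 71, 79, 87 → 95.
For the colour, repeats green → blue → purple → red → orange → yellow: green, blue, purple, red, orange, yellow, green → blue.
So the next label is r.95.blue.

r.95.blue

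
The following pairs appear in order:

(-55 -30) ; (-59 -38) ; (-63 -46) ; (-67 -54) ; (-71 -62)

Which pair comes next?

For the first part, −4 each step: -55, -59, -63, -67, -71 → -75.
Second part: -30, -38, -46, -54, -62 → -70 (−8 each step).
Putting it together: (-75 -70).

(-75 -70)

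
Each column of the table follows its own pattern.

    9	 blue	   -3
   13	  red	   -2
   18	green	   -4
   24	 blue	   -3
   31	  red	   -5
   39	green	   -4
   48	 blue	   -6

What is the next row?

58  red  -5

First component: differences are 4, 5, 6, … (increasing by 1 each time); 9, 13, 18, 24, 31, 39, 48 → 58.
Colour: blue, red, green, blue, red, green, blue → red (repeats blue → red → green).
Third component goes -3, -2, -4, -3, -5, -4, -6 → -5 (alternating steps +1, −2, +1, −2, …).
So the next row is 58  red  -5.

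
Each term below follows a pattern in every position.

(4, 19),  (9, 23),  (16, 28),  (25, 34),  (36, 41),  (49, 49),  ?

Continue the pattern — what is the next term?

(64, 58)

For the first entry, perfect squares: 2², 3², 4², …: 4, 9, 16, 25, 36, 49 → 64.
Second entry: 19, 23, 28, 34, 41, 49 → 58 (differences are 4, 5, 6, … (increasing by 1 each time)).
Combining the parts gives (64, 58).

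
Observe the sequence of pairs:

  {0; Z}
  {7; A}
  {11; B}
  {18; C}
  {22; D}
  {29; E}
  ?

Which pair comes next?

First part: 0, 7, 11, 18, 22, 29 → 33 (alternating steps +7, +4, +7, +4, …).
Letter — letters move forward 1 place in the alphabet, wrapping Z→A: Z, A, B, C, D, E → F.
Combining the parts gives {33; F}.

{33; F}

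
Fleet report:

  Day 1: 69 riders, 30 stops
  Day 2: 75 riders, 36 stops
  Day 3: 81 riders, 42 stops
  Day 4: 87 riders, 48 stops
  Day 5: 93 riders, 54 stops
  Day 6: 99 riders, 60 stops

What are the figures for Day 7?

105 riders, 66 stops

Riders — +6 each step: 69, 75, 81, 87, 93, 99 → 105.
Stops goes 30, 36, 42, 48, 54, 60 → 66 (+6 each step).
Combining the parts gives 105 riders, 66 stops.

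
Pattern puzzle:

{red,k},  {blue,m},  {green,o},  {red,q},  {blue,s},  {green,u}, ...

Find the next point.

For the colour, repeats red → blue → green: red, blue, green, red, blue, green → red.
For the letter, letters move forward 2 places in the alphabet: k, m, o, q, s, u → w.
Combining the parts gives {red,w}.

{red,w}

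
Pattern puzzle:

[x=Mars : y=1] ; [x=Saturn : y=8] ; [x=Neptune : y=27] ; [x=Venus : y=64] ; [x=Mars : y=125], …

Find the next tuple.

[x=Saturn : y=216]

X goes Mars, Saturn, Neptune, Venus, Mars → Saturn (repeats Mars → Saturn → Neptune → Venus).
Y goes 1, 8, 27, 64, 125 → 216 (perfect cubes: 1³, 2³, 3³, …).
So the next tuple is [x=Saturn : y=216].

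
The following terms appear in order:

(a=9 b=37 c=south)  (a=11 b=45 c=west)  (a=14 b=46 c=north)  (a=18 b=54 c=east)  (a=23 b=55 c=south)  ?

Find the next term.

A: differences are 2, 3, 4, … (increasing by 1 each time), so 9, 11, 14, 18, 23 → 29.
B — alternating steps +8, +1, +8, +1, …: 37, 45, 46, 54, 55 → 63.
For the c, repeats south → west → north → east: south, west, north, east, south → west.
Putting it together: (a=29 b=63 c=west).

(a=29 b=63 c=west)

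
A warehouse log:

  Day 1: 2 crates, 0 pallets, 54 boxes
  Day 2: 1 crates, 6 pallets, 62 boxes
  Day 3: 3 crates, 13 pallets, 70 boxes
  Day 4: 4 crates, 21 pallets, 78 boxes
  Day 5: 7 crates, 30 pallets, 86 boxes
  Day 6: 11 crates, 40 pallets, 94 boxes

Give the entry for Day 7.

Crates — each term is the sum of the two before it: 2, 1, 3, 4, 7, 11 → 18.
Pallets goes 0, 6, 13, 21, 30, 40 → 51 (differences are 6, 7, 8, … (increasing by 1 each time)).
Boxes — +8 each step: 54, 62, 70, 78, 86, 94 → 102.
Putting it together: 18 crates, 51 pallets, 102 boxes.

18 crates, 51 pallets, 102 boxes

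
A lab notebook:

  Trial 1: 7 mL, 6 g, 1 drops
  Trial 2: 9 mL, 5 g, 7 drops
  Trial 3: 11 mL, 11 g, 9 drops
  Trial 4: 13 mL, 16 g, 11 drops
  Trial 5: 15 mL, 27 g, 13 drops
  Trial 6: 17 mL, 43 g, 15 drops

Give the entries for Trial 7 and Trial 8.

ML: +2 each step; 7, 9, 11, 13, 15, 17 → 19 → 21.
G — each term is the sum of the two before it: 6, 5, 11, 16, 27, 43 → 70 → 113.
Drops — always the previous value of the mL: 1, 7, 9, 11, 13, 15 → 17 → 19.
So the next two rows are 19 mL, 70 g, 17 drops and 21 mL, 113 g, 19 drops.

19 mL, 70 g, 17 drops; 21 mL, 113 g, 19 drops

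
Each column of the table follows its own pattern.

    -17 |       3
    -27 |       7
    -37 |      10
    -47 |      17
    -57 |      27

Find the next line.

-67  44

First component: −10 each step; -17, -27, -37, -47, -57 → -67.
Second component: 3, 7, 10, 17, 27 → 44 (each term is the sum of the two before it).
Putting it together: -67  44.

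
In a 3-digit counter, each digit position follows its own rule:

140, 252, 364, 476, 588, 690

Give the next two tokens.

702, 814

First digit: +1 each step, mod 10, so 1, 2, 3, 4, 5, 6 → 7 → 8.
Second digit: 4, 5, 6, 7, 8, 9 → 0 → 1 (+1 each step, mod 10).
Third digit: 0, 2, 4, 6, 8, 0 → 2 → 4 (+2 each step, mod 10).
Putting the parts together: 702 and then 814.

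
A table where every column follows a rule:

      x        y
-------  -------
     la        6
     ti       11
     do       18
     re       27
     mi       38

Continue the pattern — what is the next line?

Column x: la, ti, do, re, mi → fa (runs through the solfège scale do→ti).
For the column y, differences are 5, 7, 9, … (increasing by 2 each time): 6, 11, 18, 27, 38 → 51.
Putting it together: fa  51.

fa  51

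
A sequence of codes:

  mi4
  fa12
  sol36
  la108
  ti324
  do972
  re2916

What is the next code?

mi8748

Note — runs through the solfège scale do→ti: mi, fa, sol, la, ti, do, re → mi.
Second component: ×3 each step, so 4, 12, 36, 108, 324, 972, 2916 → 8748.
Combining the parts gives mi8748.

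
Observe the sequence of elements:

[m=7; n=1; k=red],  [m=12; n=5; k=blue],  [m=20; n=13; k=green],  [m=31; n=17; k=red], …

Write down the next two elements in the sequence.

[m=45; n=25; k=blue], [m=62; n=29; k=green]

M goes 7, 12, 20, 31 → 45 → 62 (differences are 5, 8, 11, … (increasing by 3 each time)).
For the n, alternating steps +4, +8, +4, +8, …: 1, 5, 13, 17 → 25 → 29.
K: repeats red → blue → green; red, blue, green, red → blue → green.
Putting the parts together: [m=45; n=25; k=blue] and then [m=62; n=29; k=green].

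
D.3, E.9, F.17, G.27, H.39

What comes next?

Letter goes D, E, F, G, H → I (letters move forward 1 place in the alphabet).
Second component: differences are 6, 8, 10, … (increasing by 2 each time); 3, 9, 17, 27, 39 → 53.
Combining the parts gives I.53.

I.53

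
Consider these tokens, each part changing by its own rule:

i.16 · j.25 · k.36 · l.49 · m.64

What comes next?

Letter: i, j, k, l, m → n (letters move forward 1 place in the alphabet).
Second component: perfect squares: 4², 5², 6², …, so 16, 25, 36, 49, 64 → 81.
Putting it together: n.81.

n.81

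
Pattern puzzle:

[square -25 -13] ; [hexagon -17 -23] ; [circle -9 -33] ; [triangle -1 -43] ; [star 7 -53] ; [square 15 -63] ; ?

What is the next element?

[hexagon 23 -73]

Shape: repeats square → hexagon → circle → triangle → star; square, hexagon, circle, triangle, star, square → hexagon.
Second value goes -25, -17, -9, -1, 7, 15 → 23 (+8 each step).
Third value: -13, -23, -33, -43, -53, -63 → -73 (−10 each step).
Putting it together: [hexagon 23 -73].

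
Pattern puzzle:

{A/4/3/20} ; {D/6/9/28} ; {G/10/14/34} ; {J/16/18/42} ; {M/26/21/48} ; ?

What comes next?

{P/42/23/56}

For the letter, letters move forward 3 places in the alphabet: A, D, G, J, M → P.
Second component goes 4, 6, 10, 16, 26 → 42 (each term is the sum of the two before it).
For the third component, differences are 6, 5, 4, … (decreasing by 1 each time): 3, 9, 14, 18, 21 → 23.
Fourth component: alternating steps +8, +6, +8, +6, …; 20, 28, 34, 42, 48 → 56.
Putting it together: {P/42/23/56}.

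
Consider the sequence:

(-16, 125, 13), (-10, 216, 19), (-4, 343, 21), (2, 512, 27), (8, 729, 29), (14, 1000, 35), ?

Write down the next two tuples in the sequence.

For the first slot, +6 each step: -16, -10, -4, 2, 8, 14 → 20 → 26.
For the second slot, perfect cubes: 5³, 6³, 7³, …: 125, 216, 343, 512, 729, 1000 → 1331 → 1728.
Third slot: 13, 19, 21, 27, 29, 35 → 37 → 43 (alternating steps +6, +2, +6, +2, …).
So the next two tuples are (20, 1331, 37) and (26, 1728, 43).

(20, 1331, 37), (26, 1728, 43)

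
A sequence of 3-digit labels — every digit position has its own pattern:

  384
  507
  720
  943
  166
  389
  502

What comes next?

First digit: 3, 5, 7, 9, 1, 3, 5 → 7 (+2 each step, mod 10).
For the second digit, +2 each step, mod 10: 8, 0, 2, 4, 6, 8, 0 → 2.
Third digit goes 4, 7, 0, 3, 6, 9, 2 → 5 (+3 each step, mod 10).
Combining the parts gives 725.

725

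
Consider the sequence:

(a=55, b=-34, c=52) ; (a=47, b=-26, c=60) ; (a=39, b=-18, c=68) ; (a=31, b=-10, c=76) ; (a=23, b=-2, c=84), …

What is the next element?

A: 55, 47, 39, 31, 23 → 15 (−8 each step).
B goes -34, -26, -18, -10, -2 → 6 (+8 each step).
C — +8 each step: 52, 60, 68, 76, 84 → 92.
Putting it together: (a=15, b=6, c=92).

(a=15, b=6, c=92)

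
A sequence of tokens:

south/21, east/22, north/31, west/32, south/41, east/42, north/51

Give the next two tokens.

Direction: south, east, north, west, south, east, north → west → south (repeats south → east → north → west).
Second component goes 21, 22, 31, 32, 41, 42, 51 → 52 → 61 (alternating steps +1, +9, +1, +9, …).
So the next two tokens are west/52 and south/61.

west/52 then south/61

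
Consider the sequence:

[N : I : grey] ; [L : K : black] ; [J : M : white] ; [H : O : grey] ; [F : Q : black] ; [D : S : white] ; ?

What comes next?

For the first letter, letters move back 2 places in the alphabet: N, L, J, H, F, D → B.
Second letter — letters move forward 2 places in the alphabet: I, K, M, O, Q, S → U.
Shade: grey, black, white, grey, black, white → grey (repeats grey → black → white).
Combining the parts gives [B : U : grey].

[B : U : grey]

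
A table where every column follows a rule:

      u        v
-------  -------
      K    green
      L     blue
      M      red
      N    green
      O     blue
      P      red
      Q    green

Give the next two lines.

Column u — letters move forward 1 place in the alphabet: K, L, M, N, O, P, Q → R → S.
Column v — repeats green → blue → red: green, blue, red, green, blue, red, green → blue → red.
So the next two lines are R  blue and S  red.

R  blue; S  red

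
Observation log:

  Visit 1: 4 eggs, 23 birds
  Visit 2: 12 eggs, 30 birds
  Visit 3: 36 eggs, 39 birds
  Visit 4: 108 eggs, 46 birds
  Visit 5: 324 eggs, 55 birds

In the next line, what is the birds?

62

Birds: 23, 30, 39, 46, 55 → 62 (alternating steps +7, +9, +7, +9, …).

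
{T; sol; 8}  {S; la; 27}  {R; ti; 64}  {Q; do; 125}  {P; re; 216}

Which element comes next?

Letter: letters move back 1 place in the alphabet; T, S, R, Q, P → O.
Note goes sol, la, ti, do, re → mi (runs through the solfège scale do→ti).
Third coordinate goes 8, 27, 64, 125, 216 → 343 (perfect cubes: 2³, 3³, 4³, …).
So the next element is {O; mi; 343}.

{O; mi; 343}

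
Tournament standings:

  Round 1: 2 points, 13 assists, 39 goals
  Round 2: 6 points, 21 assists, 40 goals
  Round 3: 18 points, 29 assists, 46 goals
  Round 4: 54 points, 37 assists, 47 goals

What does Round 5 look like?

Points — ×3 each step: 2, 6, 18, 54 → 162.
Assists goes 13, 21, 29, 37 → 45 (+8 each step).
For the goals, alternating steps +1, +6, +1, +6, …: 39, 40, 46, 47 → 53.
Combining the parts gives 162 points, 45 assists, 53 goals.

162 points, 45 assists, 53 goals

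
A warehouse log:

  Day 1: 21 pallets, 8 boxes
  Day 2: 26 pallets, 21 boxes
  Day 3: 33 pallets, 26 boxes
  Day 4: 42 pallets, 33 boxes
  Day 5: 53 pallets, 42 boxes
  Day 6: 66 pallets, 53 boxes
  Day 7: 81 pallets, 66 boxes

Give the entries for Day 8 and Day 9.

Pallets: differences are 5, 7, 9, … (increasing by 2 each time); 21, 26, 33, 42, 53, 66, 81 → 98 → 117.
Boxes — always the previous value of the pallets: 8, 21, 26, 33, 42, 53, 66 → 81 → 98.
So the next two lines are 98 pallets, 81 boxes and 117 pallets, 98 boxes.

98 pallets, 81 boxes; 117 pallets, 98 boxes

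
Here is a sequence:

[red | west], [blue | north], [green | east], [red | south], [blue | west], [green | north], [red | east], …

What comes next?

For the colour, repeats red → blue → green: red, blue, green, red, blue, green, red → blue.
Direction — repeats west → north → east → south: west, north, east, south, west, north, east → south.
So the next pair is [blue | south].

[blue | south]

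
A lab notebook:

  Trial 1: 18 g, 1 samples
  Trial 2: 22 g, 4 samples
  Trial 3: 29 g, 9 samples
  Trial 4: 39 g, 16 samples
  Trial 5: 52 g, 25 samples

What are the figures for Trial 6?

68 g, 36 samples

G goes 18, 22, 29, 39, 52 → 68 (differences are 4, 7, 10, … (increasing by 3 each time)).
Samples: perfect squares: 1², 2², 3², …, so 1, 4, 9, 16, 25 → 36.
Putting it together: 68 g, 36 samples.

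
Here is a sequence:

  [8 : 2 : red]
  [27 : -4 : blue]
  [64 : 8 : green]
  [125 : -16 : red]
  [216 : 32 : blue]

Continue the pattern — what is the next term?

First slot: perfect cubes: 2³, 3³, 4³, …, so 8, 27, 64, 125, 216 → 343.
Second slot: ×(-2) each step, so 2, -4, 8, -16, 32 → -64.
Colour goes red, blue, green, red, blue → green (repeats red → blue → green).
Putting it together: [343 : -64 : green].

[343 : -64 : green]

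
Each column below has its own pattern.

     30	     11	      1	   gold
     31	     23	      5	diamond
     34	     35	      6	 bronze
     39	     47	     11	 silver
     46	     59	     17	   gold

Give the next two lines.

First component goes 30, 31, 34, 39, 46 → 55 → 66 (differences are 1, 3, 5, … (increasing by 2 each time)).
Second component goes 11, 23, 35, 47, 59 → 71 → 83 (+12 each step).
Third component goes 1, 5, 6, 11, 17 → 28 → 45 (each term is the sum of the two before it).
Rank: repeats gold → diamond → bronze → silver, so gold, diamond, bronze, silver, gold → diamond → bronze.
Putting the parts together: 55  71  28  diamond and then 66  83  45  bronze.

55  71  28  diamond; 66  83  45  bronze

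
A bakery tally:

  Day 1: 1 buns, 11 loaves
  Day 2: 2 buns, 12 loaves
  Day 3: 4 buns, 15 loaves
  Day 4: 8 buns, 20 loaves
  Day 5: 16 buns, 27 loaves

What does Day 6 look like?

Buns goes 1, 2, 4, 8, 16 → 32 (×2 each step).
Loaves goes 11, 12, 15, 20, 27 → 36 (differences are 1, 3, 5, … (increasing by 2 each time)).
Combining the parts gives 32 buns, 36 loaves.

32 buns, 36 loaves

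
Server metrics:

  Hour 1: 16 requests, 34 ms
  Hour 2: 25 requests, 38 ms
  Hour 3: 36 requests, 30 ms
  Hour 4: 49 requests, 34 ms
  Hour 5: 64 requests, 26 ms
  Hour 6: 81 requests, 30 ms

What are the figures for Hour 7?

100 requests, 22 ms

For the requests, perfect squares: 4², 5², 6², …: 16, 25, 36, 49, 64, 81 → 100.
Ms goes 34, 38, 30, 34, 26, 30 → 22 (alternating steps +4, −8, +4, −8, …).
So the next row is 100 requests, 22 ms.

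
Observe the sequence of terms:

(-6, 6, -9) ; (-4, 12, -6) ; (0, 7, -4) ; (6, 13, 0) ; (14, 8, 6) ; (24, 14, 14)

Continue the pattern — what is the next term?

First coordinate: -6, -4, 0, 6, 14, 24 → 36 (differences are 2, 4, 6, … (increasing by 2 each time)).
Second coordinate: alternating steps +6, −5, +6, −5, …; 6, 12, 7, 13, 8, 14 → 9.
Third coordinate goes -9, -6, -4, 0, 6, 14 → 24 (always the previous value of the first coordinate).
Putting it together: (36, 9, 24).

(36, 9, 24)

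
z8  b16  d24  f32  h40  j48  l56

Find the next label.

For the letter, letters move forward 2 places in the alphabet, wrapping Z→A: z, b, d, f, h, j, l → n.
Second component: +8 each step, so 8, 16, 24, 32, 40, 48, 56 → 64.
So the next label is n64.

n64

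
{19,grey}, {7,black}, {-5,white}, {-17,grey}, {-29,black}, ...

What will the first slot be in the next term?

First slot — −12 each step: 19, 7, -5, -17, -29 → -41.

-41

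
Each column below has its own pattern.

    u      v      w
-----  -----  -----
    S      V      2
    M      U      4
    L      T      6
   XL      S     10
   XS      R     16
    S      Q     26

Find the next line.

M  P  42

For the column u, repeats S → M → L → XL → XS: S, M, L, XL, XS, S → M.
Column v — letters move back 1 place in the alphabet: V, U, T, S, R, Q → P.
Column w: each term is the sum of the two before it; 2, 4, 6, 10, 16, 26 → 42.
Combining the parts gives M  P  42.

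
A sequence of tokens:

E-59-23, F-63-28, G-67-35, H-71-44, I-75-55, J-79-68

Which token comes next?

For the letter, letters move forward 1 place in the alphabet: E, F, G, H, I, J → K.
Second component — +4 each step: 59, 63, 67, 71, 75, 79 → 83.
For the third component, differences are 5, 7, 9, … (increasing by 2 each time): 23, 28, 35, 44, 55, 68 → 83.
Putting it together: K-83-83.

K-83-83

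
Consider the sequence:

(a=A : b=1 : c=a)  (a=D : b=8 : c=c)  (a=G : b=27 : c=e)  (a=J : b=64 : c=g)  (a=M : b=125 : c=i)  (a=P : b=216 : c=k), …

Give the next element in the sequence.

For the a, letters move forward 3 places in the alphabet: A, D, G, J, M, P → S.
B: perfect cubes: 1³, 2³, 3³, …; 1, 8, 27, 64, 125, 216 → 343.
C — letters move forward 2 places in the alphabet: a, c, e, g, i, k → m.
So the next element is (a=S : b=343 : c=m).

(a=S : b=343 : c=m)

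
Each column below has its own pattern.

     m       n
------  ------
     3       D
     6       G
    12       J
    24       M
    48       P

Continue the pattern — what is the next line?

Column m: ×2 each step, so 3, 6, 12, 24, 48 → 96.
For the column n, letters move forward 3 places in the alphabet: D, G, J, M, P → S.
So the next line is 96  S.

96  S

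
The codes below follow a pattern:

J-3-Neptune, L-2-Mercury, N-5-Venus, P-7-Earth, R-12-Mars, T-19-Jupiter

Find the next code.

Letter: letters move forward 2 places in the alphabet; J, L, N, P, R, T → V.
Second component — each term is the sum of the two before it: 3, 2, 5, 7, 12, 19 → 31.
Planet — runs through the planets Mercury→Neptune: Neptune, Mercury, Venus, Earth, Mars, Jupiter → Saturn.
So the next code is V-31-Saturn.

V-31-Saturn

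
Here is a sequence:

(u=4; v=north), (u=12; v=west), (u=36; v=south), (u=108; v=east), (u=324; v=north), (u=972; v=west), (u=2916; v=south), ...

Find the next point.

(u=8748; v=east)

For the u, ×3 each step: 4, 12, 36, 108, 324, 972, 2916 → 8748.
For the v, repeats north → west → south → east: north, west, south, east, north, west, south → east.
Combining the parts gives (u=8748; v=east).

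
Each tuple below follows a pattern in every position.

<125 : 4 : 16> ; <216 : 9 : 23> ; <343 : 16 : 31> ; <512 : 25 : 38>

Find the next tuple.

First component goes 125, 216, 343, 512 → 729 (perfect cubes: 5³, 6³, 7³, …).
Second component — perfect squares: 2², 3², 4², …: 4, 9, 16, 25 → 36.
Third component: 16, 23, 31, 38 → 46 (alternating steps +7, +8, +7, +8, …).
Putting it together: <729 : 36 : 46>.

<729 : 36 : 46>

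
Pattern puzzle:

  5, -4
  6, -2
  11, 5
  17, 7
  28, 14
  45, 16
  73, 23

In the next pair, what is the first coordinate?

First coordinate: each term is the sum of the two before it; 5, 6, 11, 17, 28, 45, 73 → 118.

118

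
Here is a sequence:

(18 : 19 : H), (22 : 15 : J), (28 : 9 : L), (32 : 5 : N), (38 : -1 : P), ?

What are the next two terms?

First value: alternating steps +4, +6, +4, +6, …; 18, 22, 28, 32, 38 → 42 → 48.
For the second value, together with the first value always sums to 37: 19, 15, 9, 5, -1 → -5 → -11.
Letter: H, J, L, N, P → R → T (letters move forward 2 places in the alphabet).
So the next two terms are (42 : -5 : R) and (48 : -11 : T).

(42 : -5 : R), (48 : -11 : T)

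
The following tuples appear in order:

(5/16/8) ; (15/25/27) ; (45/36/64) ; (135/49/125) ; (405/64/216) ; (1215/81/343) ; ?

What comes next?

(3645/100/512)

For the first coordinate, ×3 each step: 5, 15, 45, 135, 405, 1215 → 3645.
For the second coordinate, perfect squares: 4², 5², 6², …: 16, 25, 36, 49, 64, 81 → 100.
Third coordinate: perfect cubes: 2³, 3³, 4³, …; 8, 27, 64, 125, 216, 343 → 512.
Combining the parts gives (3645/100/512).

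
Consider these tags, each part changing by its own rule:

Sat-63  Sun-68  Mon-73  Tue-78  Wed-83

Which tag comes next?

Thu-88

Day — runs through the weekdays Mon→Sun: Sat, Sun, Mon, Tue, Wed → Thu.
Second component: +5 each step, so 63, 68, 73, 78, 83 → 88.
So the next tag is Thu-88.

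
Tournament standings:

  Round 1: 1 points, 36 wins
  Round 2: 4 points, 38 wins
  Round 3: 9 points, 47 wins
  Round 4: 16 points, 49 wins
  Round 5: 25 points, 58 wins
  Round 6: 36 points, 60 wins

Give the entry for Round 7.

49 points, 69 wins

Points — perfect squares: 1², 2², 3², …: 1, 4, 9, 16, 25, 36 → 49.
Wins: alternating steps +2, +9, +2, +9, …; 36, 38, 47, 49, 58, 60 → 69.
So the next line is 49 points, 69 wins.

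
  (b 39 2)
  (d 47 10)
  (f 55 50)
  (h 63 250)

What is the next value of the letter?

For the letter, letters move forward 2 places in the alphabet: b, d, f, h → j.

j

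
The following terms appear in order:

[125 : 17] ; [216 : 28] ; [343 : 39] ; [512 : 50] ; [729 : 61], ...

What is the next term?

First coordinate: perfect cubes: 5³, 6³, 7³, …, so 125, 216, 343, 512, 729 → 1000.
Second coordinate: +11 each step; 17, 28, 39, 50, 61 → 72.
Putting it together: [1000 : 72].

[1000 : 72]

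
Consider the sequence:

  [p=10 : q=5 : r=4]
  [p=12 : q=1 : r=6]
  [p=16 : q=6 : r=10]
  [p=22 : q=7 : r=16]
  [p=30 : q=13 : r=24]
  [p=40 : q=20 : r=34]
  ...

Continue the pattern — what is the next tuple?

P — differences are 2, 4, 6, … (increasing by 2 each time): 10, 12, 16, 22, 30, 40 → 52.
Q goes 5, 1, 6, 7, 13, 20 → 33 (each term is the sum of the two before it).
For the r, always 6 less than the p: 4, 6, 10, 16, 24, 34 → 46.
So the next tuple is [p=52 : q=33 : r=46].

[p=52 : q=33 : r=46]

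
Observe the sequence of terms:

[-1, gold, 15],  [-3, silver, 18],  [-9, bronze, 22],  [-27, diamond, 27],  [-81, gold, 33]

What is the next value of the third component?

Third component goes 15, 18, 22, 27, 33 → 40 (differences are 3, 4, 5, … (increasing by 1 each time)).

40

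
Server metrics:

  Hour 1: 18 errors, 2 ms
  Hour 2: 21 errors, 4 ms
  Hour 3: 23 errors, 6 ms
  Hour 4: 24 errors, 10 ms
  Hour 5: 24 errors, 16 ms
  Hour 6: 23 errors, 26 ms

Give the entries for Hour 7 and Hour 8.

21 errors, 42 ms; 18 errors, 68 ms

Errors — differences are 3, 2, 1, … (decreasing by 1 each time): 18, 21, 23, 24, 24, 23 → 21 → 18.
Ms — each term is the sum of the two before it: 2, 4, 6, 10, 16, 26 → 42 → 68.
So the next two lines are 21 errors, 42 ms and 18 errors, 68 ms.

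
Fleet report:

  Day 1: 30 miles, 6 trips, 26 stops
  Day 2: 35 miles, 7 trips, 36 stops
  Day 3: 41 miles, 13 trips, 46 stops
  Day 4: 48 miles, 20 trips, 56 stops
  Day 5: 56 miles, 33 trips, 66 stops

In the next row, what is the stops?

76

For the miles, differences are 5, 6, 7, … (increasing by 1 each time): 30, 35, 41, 48, 56 → 65.
Trips — each term is the sum of the two before it: 6, 7, 13, 20, 33 → 53.
Stops — +10 each step: 26, 36, 46, 56, 66 → 76.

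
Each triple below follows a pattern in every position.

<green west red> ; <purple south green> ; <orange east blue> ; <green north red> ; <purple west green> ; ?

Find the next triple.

First colour goes green, purple, orange, green, purple → orange (repeats green → purple → orange).
Direction — repeats west → south → east → north: west, south, east, north, west → south.
Second colour: red, green, blue, red, green → blue (repeats red → green → blue).
Putting it together: <orange south blue>.

<orange south blue>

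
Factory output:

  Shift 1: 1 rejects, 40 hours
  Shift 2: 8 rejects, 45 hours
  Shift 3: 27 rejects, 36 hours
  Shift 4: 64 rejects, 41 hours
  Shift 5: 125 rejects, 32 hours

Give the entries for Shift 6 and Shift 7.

Rejects: perfect cubes: 1³, 2³, 3³, …; 1, 8, 27, 64, 125 → 216 → 343.
Hours — alternating steps +5, −9, +5, −9, …: 40, 45, 36, 41, 32 → 37 → 28.
Putting the parts together: 216 rejects, 37 hours and then 343 rejects, 28 hours.

216 rejects, 37 hours; 343 rejects, 28 hours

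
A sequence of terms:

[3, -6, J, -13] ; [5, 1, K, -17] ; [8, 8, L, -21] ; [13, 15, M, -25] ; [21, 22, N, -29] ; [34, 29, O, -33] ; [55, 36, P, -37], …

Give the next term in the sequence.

For the first slot, each term is the sum of the two before it: 3, 5, 8, 13, 21, 34, 55 → 89.
Second slot: -6, 1, 8, 15, 22, 29, 36 → 43 (+7 each step).
Letter: letters move forward 1 place in the alphabet, so J, K, L, M, N, O, P → Q.
Fourth slot goes -13, -17, -21, -25, -29, -33, -37 → -41 (−4 each step).
Combining the parts gives [89, 43, Q, -41].

[89, 43, Q, -41]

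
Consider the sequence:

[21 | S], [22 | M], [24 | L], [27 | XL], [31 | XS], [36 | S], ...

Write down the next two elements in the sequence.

[42 | M], [49 | L]

First part goes 21, 22, 24, 27, 31, 36 → 42 → 49 (differences are 1, 2, 3, … (increasing by 1 each time)).
Size goes S, M, L, XL, XS, S → M → L (repeats S → M → L → XL → XS).
Putting the parts together: [42 | M] and then [49 | L].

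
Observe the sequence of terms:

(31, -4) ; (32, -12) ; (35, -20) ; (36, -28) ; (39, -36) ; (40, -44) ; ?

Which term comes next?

First coordinate: alternating steps +1, +3, +1, +3, …, so 31, 32, 35, 36, 39, 40 → 43.
Second coordinate: -4, -12, -20, -28, -36, -44 → -52 (−8 each step).
Combining the parts gives (43, -52).

(43, -52)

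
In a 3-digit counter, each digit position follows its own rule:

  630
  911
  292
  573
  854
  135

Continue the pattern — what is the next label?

First digit: 6, 9, 2, 5, 8, 1 → 4 (+3 each step, mod 10).
For the second digit, −2 each step, mod 10: 3, 1, 9, 7, 5, 3 → 1.
Third digit: +1 each step, mod 10, so 0, 1, 2, 3, 4, 5 → 6.
So the next label is 416.

416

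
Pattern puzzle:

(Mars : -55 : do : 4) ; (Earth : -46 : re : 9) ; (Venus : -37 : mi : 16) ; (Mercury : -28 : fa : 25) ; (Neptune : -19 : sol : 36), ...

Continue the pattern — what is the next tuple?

(Uranus : -10 : la : 49)

Planet: runs backward through the planets Mercury→Neptune, so Mars, Earth, Venus, Mercury, Neptune → Uranus.
For the second part, +9 each step: -55, -46, -37, -28, -19 → -10.
Note: do, re, mi, fa, sol → la (runs through the solfège scale do→ti).
Fourth part goes 4, 9, 16, 25, 36 → 49 (perfect squares: 2², 3², 4², …).
Combining the parts gives (Uranus : -10 : la : 49).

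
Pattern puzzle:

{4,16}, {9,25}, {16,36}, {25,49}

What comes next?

{36,64}

First slot: perfect squares: 2², 3², 4², …; 4, 9, 16, 25 → 36.
Second slot: 16, 25, 36, 49 → 64 (perfect squares: 4², 5², 6², …).
So the next pair is {36,64}.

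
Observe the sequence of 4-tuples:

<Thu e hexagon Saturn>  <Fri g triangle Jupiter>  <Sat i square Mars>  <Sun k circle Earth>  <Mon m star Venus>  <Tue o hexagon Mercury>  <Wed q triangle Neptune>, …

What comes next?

<Thu s square Uranus>

For the day, runs through the weekdays Mon→Sun: Thu, Fri, Sat, Sun, Mon, Tue, Wed → Thu.
Letter goes e, g, i, k, m, o, q → s (letters move forward 2 places in the alphabet).
Shape: hexagon, triangle, square, circle, star, hexagon, triangle → square (repeats hexagon → triangle → square → circle → star).
Planet: runs backward through the planets Mercury→Neptune; Saturn, Jupiter, Mars, Earth, Venus, Mercury, Neptune → Uranus.
Putting it together: <Thu s square Uranus>.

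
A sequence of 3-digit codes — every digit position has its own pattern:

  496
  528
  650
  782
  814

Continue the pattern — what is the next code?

946

First digit: 4, 5, 6, 7, 8 → 9 (+1 each step, mod 10).
Second digit: 9, 2, 5, 8, 1 → 4 (+3 each step, mod 10).
Third digit: 6, 8, 0, 2, 4 → 6 (+2 each step, mod 10).
So the next code is 946.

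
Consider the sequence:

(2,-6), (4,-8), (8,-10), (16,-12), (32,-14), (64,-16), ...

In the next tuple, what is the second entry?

-18

Second entry: −2 each step; -6, -8, -10, -12, -14, -16 → -18.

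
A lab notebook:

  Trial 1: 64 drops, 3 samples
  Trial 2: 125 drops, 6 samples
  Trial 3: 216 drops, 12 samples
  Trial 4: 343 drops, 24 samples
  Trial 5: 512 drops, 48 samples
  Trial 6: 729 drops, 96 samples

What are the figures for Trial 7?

1000 drops, 192 samples

Drops: perfect cubes: 4³, 5³, 6³, …; 64, 125, 216, 343, 512, 729 → 1000.
Samples — ×2 each step: 3, 6, 12, 24, 48, 96 → 192.
So the next record is 1000 drops, 192 samples.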